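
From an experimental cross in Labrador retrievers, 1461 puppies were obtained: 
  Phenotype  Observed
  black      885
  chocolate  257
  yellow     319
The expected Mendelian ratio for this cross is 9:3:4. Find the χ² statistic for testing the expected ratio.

11.762

Expected counts for N = 1461 under a 9:3:4 ratio (total parts = 16):
  black: 1461 × 9/16 = 821.8125
  chocolate: 1461 × 3/16 = 273.9375
  yellow: 1461 × 4/16 = 365.25
χ² = Σ (O − E)² / E
  black: (885 − 821.8125)² / 821.8125 = 4.8584
  chocolate: (257 − 273.9375)² / 273.9375 = 1.0472
  yellow: (319 − 365.25)² / 365.25 = 5.8564
χ² = 4.8584 + 1.0472 + 5.8564 = 11.762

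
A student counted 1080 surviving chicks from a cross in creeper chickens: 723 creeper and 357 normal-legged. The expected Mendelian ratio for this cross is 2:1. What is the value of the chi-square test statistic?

0.038

Expected counts for N = 1080 under a 2:1 ratio (total parts = 3):
  creeper: 1080 × 2/3 = 720
  normal-legged: 1080 × 1/3 = 360
χ² = Σ (O − E)² / E
  creeper: (723 − 720)² / 720 = 0.0125
  normal-legged: (357 − 360)² / 360 = 0.0250
χ² = 0.0125 + 0.0250 = 0.0375 ≈ 0.038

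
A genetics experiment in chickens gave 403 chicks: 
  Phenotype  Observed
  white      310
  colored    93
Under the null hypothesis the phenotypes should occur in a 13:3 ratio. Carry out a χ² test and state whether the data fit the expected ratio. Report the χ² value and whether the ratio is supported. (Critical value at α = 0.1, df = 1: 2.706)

Under the 13:3 hypothesis (Σ ratio = 16, N = 403):
  white: 403 × 13/16 = 327.4375
  colored: 403 × 3/16 = 75.5625
χ² = Σ (O − E)² / E
  white: (310 − 327.4375)² / 327.4375 = 0.9286
  colored: (93 − 75.5625)² / 75.5625 = 4.0240
χ² = 0.9286 + 4.0240 = 4.9526 ≈ 4.953
Degrees of freedom = 2 − 1 = 1; critical value at α = 0.1 is 2.706.
Since 4.953 > 2.706, we reject the null hypothesis — the data do not fit the 13:3 ratio.

4.953; not consistent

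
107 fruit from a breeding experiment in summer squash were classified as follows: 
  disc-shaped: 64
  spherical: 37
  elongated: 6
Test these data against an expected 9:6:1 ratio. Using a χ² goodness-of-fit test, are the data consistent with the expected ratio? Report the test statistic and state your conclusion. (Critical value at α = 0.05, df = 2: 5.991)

Total ratio parts = 16. Expected numbers out of 107:
  disc-shaped: 107 × 9/16 = 60.1875
  spherical: 107 × 6/16 = 40.125
  elongated: 107 × 1/16 = 6.6875
χ² = Σ (O − E)² / E
  disc-shaped: (64 − 60.1875)² / 60.1875 = 0.2415
  spherical: (37 − 40.125)² / 40.125 = 0.2434
  elongated: (6 − 6.6875)² / 6.6875 = 0.0707
χ² = 0.2415 + 0.2434 + 0.0707 = 0.5556 ≈ 0.556
Degrees of freedom = 3 − 1 = 2; critical value at α = 0.05 is 5.991.
Since 0.556 < 5.991, we fail to reject the null hypothesis — the data are consistent with the 9:6:1 ratio.

0.556; consistent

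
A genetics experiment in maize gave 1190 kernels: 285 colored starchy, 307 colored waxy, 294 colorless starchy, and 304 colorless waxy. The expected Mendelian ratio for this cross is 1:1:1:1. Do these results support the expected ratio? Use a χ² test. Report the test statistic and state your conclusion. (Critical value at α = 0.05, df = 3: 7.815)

Expected counts for N = 1190 under a 1:1:1:1 ratio (total parts = 4):
  colored starchy: 1190 × 1/4 = 297.5
  colored waxy: 1190 × 1/4 = 297.5
  colorless starchy: 1190 × 1/4 = 297.5
  colorless waxy: 1190 × 1/4 = 297.5
χ² = Σ (O − E)² / E
  colored starchy: (285 − 297.5)² / 297.5 = 0.5252
  colored waxy: (307 − 297.5)² / 297.5 = 0.3034
  colorless starchy: (294 − 297.5)² / 297.5 = 0.0412
  colorless waxy: (304 − 297.5)² / 297.5 = 0.1420
χ² = 0.5252 + 0.3034 + 0.0412 + 0.1420 = 1.0118 ≈ 1.012
Degrees of freedom = 4 − 1 = 3; critical value at α = 0.05 is 7.815.
Since 1.012 < 7.815, we fail to reject the null hypothesis — the data are consistent with the 1:1:1:1 ratio.

1.012; consistent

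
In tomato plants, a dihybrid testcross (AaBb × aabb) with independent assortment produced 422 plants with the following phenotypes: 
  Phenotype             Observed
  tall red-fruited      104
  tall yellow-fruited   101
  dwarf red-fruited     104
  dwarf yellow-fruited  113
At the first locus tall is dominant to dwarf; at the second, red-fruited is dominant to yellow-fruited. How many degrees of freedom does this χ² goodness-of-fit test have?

A dihybrid testcross with independent assortment gives a 1:1:1:1 ratio.
A goodness-of-fit test with 4 phenotype classes has df = 4 − 1 = 3.

3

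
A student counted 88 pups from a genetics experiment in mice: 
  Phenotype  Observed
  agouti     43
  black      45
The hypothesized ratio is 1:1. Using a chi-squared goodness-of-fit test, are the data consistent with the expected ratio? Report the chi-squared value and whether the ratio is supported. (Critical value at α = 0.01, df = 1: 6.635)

0.045; consistent

Total ratio parts = 2. Expected numbers out of 88:
  agouti: 88 × 1/2 = 44
  black: 88 × 1/2 = 44
χ² = Σ (O − E)² / E
  agouti: (43 − 44)² / 44 = 0.0227
  black: (45 − 44)² / 44 = 0.0227
χ² = 0.0227 + 0.0227 = 0.0454 ≈ 0.045
Degrees of freedom = 2 − 1 = 1; critical value at α = 0.01 is 6.635.
Since 0.045 < 6.635, we fail to reject the null hypothesis — the data are consistent with the 1:1 ratio.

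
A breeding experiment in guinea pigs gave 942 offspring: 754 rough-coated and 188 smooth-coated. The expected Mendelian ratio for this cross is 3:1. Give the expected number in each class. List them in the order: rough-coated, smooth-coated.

Under the 3:1 hypothesis (Σ ratio = 4, N = 942):
  rough-coated: 942 × 3/4 = 706.5
  smooth-coated: 942 × 1/4 = 235.5

706.5, 235.5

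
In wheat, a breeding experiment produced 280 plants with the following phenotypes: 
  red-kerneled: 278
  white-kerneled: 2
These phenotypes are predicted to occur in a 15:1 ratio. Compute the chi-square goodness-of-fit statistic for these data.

Under the 15:1 hypothesis (Σ ratio = 16, N = 280):
  red-kerneled: 280 × 15/16 = 262.5
  white-kerneled: 280 × 1/16 = 17.5
χ² = Σ (O − E)² / E
  red-kerneled: (278 − 262.5)² / 262.5 = 0.9152
  white-kerneled: (2 − 17.5)² / 17.5 = 13.7286
χ² = 0.9152 + 13.7286 = 14.6438 ≈ 14.644

14.644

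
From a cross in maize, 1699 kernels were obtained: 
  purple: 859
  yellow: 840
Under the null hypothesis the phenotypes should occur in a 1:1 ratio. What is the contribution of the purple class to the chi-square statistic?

Under the 1:1 hypothesis (Σ ratio = 2, N = 1699):
  purple: 1699 × 1/2 = 849.5
  yellow: 1699 × 1/2 = 849.5
Contribution of purple: (859 − 849.5)² / 849.5 = 0.1062

0.106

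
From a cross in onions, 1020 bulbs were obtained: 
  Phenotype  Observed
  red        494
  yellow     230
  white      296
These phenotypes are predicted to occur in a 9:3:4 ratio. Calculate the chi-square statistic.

Total ratio parts = 16. Expected numbers out of 1020:
  red: 1020 × 9/16 = 573.75
  yellow: 1020 × 3/16 = 191.25
  white: 1020 × 4/16 = 255
χ² = Σ (O − E)² / E
  red: (494 − 573.75)² / 573.75 = 11.0851
  yellow: (230 − 191.25)² / 191.25 = 7.8513
  white: (296 − 255)² / 255 = 6.5922
χ² = 11.0851 + 7.8513 + 6.5922 = 25.5286 ≈ 25.529

25.529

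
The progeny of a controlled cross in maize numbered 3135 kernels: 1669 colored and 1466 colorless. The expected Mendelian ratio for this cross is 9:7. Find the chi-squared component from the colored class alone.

5.057

Total ratio parts = 16. Expected numbers out of 3135:
  colored: 3135 × 9/16 = 1763.4375
  colorless: 3135 × 7/16 = 1371.5625
Contribution of colored: (1669 − 1763.4375)² / 1763.4375 = 5.0574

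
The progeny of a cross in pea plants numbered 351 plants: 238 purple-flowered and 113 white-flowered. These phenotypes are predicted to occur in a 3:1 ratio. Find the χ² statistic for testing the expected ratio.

Expected counts for N = 351 under a 3:1 ratio (total parts = 4):
  purple-flowered: 351 × 3/4 = 263.25
  white-flowered: 351 × 1/4 = 87.75
χ² = Σ (O − E)² / E
  purple-flowered: (238 − 263.25)² / 263.25 = 2.4219
  white-flowered: (113 − 87.75)² / 87.75 = 7.2657
χ² = 2.4219 + 7.2657 = 9.6876 ≈ 9.688

9.688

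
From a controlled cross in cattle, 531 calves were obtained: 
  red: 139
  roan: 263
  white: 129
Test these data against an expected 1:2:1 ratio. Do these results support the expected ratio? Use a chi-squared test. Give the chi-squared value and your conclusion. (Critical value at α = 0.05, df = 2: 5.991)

0.424; consistent

The 1:2:1 ratio has 4 parts, so with N = 531 the expected counts are:
  red: 531 × 1/4 = 132.75
  roan: 531 × 2/4 = 265.5
  white: 531 × 1/4 = 132.75
χ² = Σ (O − E)² / E
  red: (139 − 132.75)² / 132.75 = 0.2943
  roan: (263 − 265.5)² / 265.5 = 0.0235
  white: (129 − 132.75)² / 132.75 = 0.1059
χ² = 0.2943 + 0.0235 + 0.1059 = 0.4237 ≈ 0.424
Degrees of freedom = 3 − 1 = 2; critical value at α = 0.05 is 5.991.
Since 0.424 < 5.991, we fail to reject the null hypothesis — the data are consistent with the 1:2:1 ratio.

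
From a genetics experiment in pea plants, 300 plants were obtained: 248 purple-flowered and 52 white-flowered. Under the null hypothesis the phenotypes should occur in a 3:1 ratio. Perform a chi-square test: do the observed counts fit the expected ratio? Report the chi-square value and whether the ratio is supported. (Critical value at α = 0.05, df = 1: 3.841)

Total ratio parts = 4. Expected numbers out of 300:
  purple-flowered: 300 × 3/4 = 225
  white-flowered: 300 × 1/4 = 75
χ² = Σ (O − E)² / E
  purple-flowered: (248 − 225)² / 225 = 2.3511
  white-flowered: (52 − 75)² / 75 = 7.0533
χ² = 2.3511 + 7.0533 = 9.4044 ≈ 9.404
Degrees of freedom = 2 − 1 = 1; critical value at α = 0.05 is 3.841.
Since 9.404 > 3.841, we reject the null hypothesis — the data do not fit the 3:1 ratio.

9.404; not consistent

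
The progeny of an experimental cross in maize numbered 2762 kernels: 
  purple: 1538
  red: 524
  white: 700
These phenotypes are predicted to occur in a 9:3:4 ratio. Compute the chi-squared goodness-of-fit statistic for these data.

0.360

Expected counts for N = 2762 under a 9:3:4 ratio (total parts = 16):
  purple: 2762 × 9/16 = 1553.625
  red: 2762 × 3/16 = 517.875
  white: 2762 × 4/16 = 690.5
χ² = Σ (O − E)² / E
  purple: (1538 − 1553.625)² / 1553.625 = 0.1571
  red: (524 − 517.875)² / 517.875 = 0.0724
  white: (700 − 690.5)² / 690.5 = 0.1307
χ² = 0.1571 + 0.0724 + 0.1307 = 0.3602 ≈ 0.360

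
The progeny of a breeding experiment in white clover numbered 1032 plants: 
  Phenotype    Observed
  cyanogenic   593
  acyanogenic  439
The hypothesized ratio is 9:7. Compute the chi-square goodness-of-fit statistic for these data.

0.615

Under the 9:7 hypothesis (Σ ratio = 16, N = 1032):
  cyanogenic: 1032 × 9/16 = 580.5
  acyanogenic: 1032 × 7/16 = 451.5
χ² = Σ (O − E)² / E
  cyanogenic: (593 − 580.5)² / 580.5 = 0.2692
  acyanogenic: (439 − 451.5)² / 451.5 = 0.3461
χ² = 0.2692 + 0.3461 = 0.6153 ≈ 0.615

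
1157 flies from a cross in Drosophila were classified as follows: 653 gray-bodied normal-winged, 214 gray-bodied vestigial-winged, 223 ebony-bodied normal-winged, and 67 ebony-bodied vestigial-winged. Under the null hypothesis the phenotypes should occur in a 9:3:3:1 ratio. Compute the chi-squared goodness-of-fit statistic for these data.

0.607

Expected counts for N = 1157 under a 9:3:3:1 ratio (total parts = 16):
  gray-bodied normal-winged: 1157 × 9/16 = 650.8125
  gray-bodied vestigial-winged: 1157 × 3/16 = 216.9375
  ebony-bodied normal-winged: 1157 × 3/16 = 216.9375
  ebony-bodied vestigial-winged: 1157 × 1/16 = 72.3125
χ² = Σ (O − E)² / E
  gray-bodied normal-winged: (653 − 650.8125)² / 650.8125 = 0.0074
  gray-bodied vestigial-winged: (214 − 216.9375)² / 216.9375 = 0.0398
  ebony-bodied normal-winged: (223 − 216.9375)² / 216.9375 = 0.1694
  ebony-bodied vestigial-winged: (67 − 72.3125)² / 72.3125 = 0.3903
χ² = 0.0074 + 0.0398 + 0.1694 + 0.3903 = 0.6069 ≈ 0.607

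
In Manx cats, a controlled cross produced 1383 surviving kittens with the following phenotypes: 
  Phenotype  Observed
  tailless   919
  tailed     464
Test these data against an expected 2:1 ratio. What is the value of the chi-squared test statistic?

Expected counts for N = 1383 under a 2:1 ratio (total parts = 3):
  tailless: 1383 × 2/3 = 922
  tailed: 1383 × 1/3 = 461
χ² = Σ (O − E)² / E
  tailless: (919 − 922)² / 922 = 0.0098
  tailed: (464 − 461)² / 461 = 0.0195
χ² = 0.0098 + 0.0195 = 0.0293 ≈ 0.029

0.029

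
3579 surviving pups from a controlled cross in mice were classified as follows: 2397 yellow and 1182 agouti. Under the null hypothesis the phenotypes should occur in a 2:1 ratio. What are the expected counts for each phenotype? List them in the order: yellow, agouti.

The 2:1 ratio has 3 parts, so with N = 3579 the expected counts are:
  yellow: 3579 × 2/3 = 2386
  agouti: 3579 × 1/3 = 1193

2386, 1193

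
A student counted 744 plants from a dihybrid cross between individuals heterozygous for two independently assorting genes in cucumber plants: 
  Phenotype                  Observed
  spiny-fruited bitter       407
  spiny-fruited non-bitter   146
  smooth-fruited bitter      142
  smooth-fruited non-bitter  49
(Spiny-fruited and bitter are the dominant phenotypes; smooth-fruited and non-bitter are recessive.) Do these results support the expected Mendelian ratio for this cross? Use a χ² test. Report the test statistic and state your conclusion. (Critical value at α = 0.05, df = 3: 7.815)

A dihybrid F₂ with independent assortment and complete dominance at both loci gives a 9:3:3:1 phenotypic ratio.
Expected counts for N = 744 under a 9:3:3:1 ratio (total parts = 16):
  spiny-fruited bitter: 744 × 9/16 = 418.5
  spiny-fruited non-bitter: 744 × 3/16 = 139.5
  smooth-fruited bitter: 744 × 3/16 = 139.5
  smooth-fruited non-bitter: 744 × 1/16 = 46.5
χ² = Σ (O − E)² / E
  spiny-fruited bitter: (407 − 418.5)² / 418.5 = 0.3160
  spiny-fruited non-bitter: (146 − 139.5)² / 139.5 = 0.3029
  smooth-fruited bitter: (142 − 139.5)² / 139.5 = 0.0448
  smooth-fruited non-bitter: (49 − 46.5)² / 46.5 = 0.1344
χ² = 0.3160 + 0.3029 + 0.0448 + 0.1344 = 0.7981 ≈ 0.798
Degrees of freedom = 4 − 1 = 3; critical value at α = 0.05 is 7.815.
Since 0.798 < 7.815, we fail to reject the null hypothesis — the data are consistent with the 9:3:3:1 ratio.

0.798; consistent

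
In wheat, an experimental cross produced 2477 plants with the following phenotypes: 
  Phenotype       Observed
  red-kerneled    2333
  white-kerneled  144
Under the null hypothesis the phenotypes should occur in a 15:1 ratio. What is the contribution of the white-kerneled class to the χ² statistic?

Total ratio parts = 16. Expected numbers out of 2477:
  red-kerneled: 2477 × 15/16 = 2322.1875
  white-kerneled: 2477 × 1/16 = 154.8125
Contribution of white-kerneled: (144 − 154.8125)² / 154.8125 = 0.7552

0.755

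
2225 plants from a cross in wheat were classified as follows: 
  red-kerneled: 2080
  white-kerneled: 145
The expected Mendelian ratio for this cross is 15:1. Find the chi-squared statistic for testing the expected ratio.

Under the 15:1 hypothesis (Σ ratio = 16, N = 2225):
  red-kerneled: 2225 × 15/16 = 2085.9375
  white-kerneled: 2225 × 1/16 = 139.0625
χ² = Σ (O − E)² / E
  red-kerneled: (2080 − 2085.9375)² / 2085.9375 = 0.0169
  white-kerneled: (145 − 139.0625)² / 139.0625 = 0.2535
χ² = 0.0169 + 0.2535 = 0.2704 ≈ 0.270

0.270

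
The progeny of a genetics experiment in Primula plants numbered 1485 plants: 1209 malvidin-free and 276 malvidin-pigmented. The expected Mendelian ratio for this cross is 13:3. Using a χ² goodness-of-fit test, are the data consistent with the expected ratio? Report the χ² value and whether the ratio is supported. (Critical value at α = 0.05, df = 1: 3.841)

Under the 13:3 hypothesis (Σ ratio = 16, N = 1485):
  malvidin-free: 1485 × 13/16 = 1206.5625
  malvidin-pigmented: 1485 × 3/16 = 278.4375
χ² = Σ (O − E)² / E
  malvidin-free: (1209 − 1206.5625)² / 1206.5625 = 0.0049
  malvidin-pigmented: (276 − 278.4375)² / 278.4375 = 0.0213
χ² = 0.0049 + 0.0213 = 0.0262 ≈ 0.026
Degrees of freedom = 2 − 1 = 1; critical value at α = 0.05 is 3.841.
Since 0.026 < 3.841, we fail to reject the null hypothesis — the data are consistent with the 13:3 ratio.

0.026; consistent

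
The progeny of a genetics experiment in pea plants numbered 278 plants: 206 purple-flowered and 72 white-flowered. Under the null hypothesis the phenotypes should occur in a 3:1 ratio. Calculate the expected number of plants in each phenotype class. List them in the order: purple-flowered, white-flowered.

Total ratio parts = 4. Expected numbers out of 278:
  purple-flowered: 278 × 3/4 = 208.5
  white-flowered: 278 × 1/4 = 69.5

208.5, 69.5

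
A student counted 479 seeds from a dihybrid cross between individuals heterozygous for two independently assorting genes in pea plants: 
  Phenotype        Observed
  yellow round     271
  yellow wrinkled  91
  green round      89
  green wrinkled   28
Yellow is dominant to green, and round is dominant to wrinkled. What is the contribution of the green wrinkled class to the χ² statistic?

A dihybrid F₂ with independent assortment and complete dominance at both loci gives a 9:3:3:1 phenotypic ratio.
Expected counts for N = 479 under a 9:3:3:1 ratio (total parts = 16):
  yellow round: 479 × 9/16 = 269.4375
  yellow wrinkled: 479 × 3/16 = 89.8125
  green round: 479 × 3/16 = 89.8125
  green wrinkled: 479 × 1/16 = 29.9375
Contribution of green wrinkled: (28 − 29.9375)² / 29.9375 = 0.1254

0.125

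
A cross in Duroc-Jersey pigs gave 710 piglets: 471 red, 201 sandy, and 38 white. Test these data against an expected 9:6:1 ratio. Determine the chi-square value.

29.752

Total ratio parts = 16. Expected numbers out of 710:
  red: 710 × 9/16 = 399.375
  sandy: 710 × 6/16 = 266.25
  white: 710 × 1/16 = 44.375
χ² = Σ (O − E)² / E
  red: (471 − 399.375)² / 399.375 = 12.8454
  sandy: (201 − 266.25)² / 266.25 = 15.9908
  white: (38 − 44.375)² / 44.375 = 0.9158
χ² = 12.8454 + 15.9908 + 0.9158 = 29.752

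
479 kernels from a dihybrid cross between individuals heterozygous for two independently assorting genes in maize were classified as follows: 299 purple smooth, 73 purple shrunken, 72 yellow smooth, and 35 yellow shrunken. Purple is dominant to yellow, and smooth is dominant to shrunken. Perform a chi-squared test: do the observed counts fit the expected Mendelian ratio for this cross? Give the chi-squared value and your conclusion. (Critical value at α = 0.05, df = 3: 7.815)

A dihybrid F₂ with independent assortment and complete dominance at both loci gives a 9:3:3:1 phenotypic ratio.
Under the 9:3:3:1 hypothesis (Σ ratio = 16, N = 479):
  purple smooth: 479 × 9/16 = 269.4375
  purple shrunken: 479 × 3/16 = 89.8125
  yellow smooth: 479 × 3/16 = 89.8125
  yellow shrunken: 479 × 1/16 = 29.9375
χ² = Σ (O − E)² / E
  purple smooth: (299 − 269.4375)² / 269.4375 = 3.2436
  purple shrunken: (73 − 89.8125)² / 89.8125 = 3.1472
  yellow smooth: (72 − 89.8125)² / 89.8125 = 3.5328
  yellow shrunken: (35 − 29.9375)² / 29.9375 = 0.8561
χ² = 3.2436 + 3.1472 + 3.5328 + 0.8561 = 10.7797 ≈ 10.780
Degrees of freedom = 4 − 1 = 3; critical value at α = 0.05 is 7.815.
Since 10.780 > 7.815, we reject the null hypothesis — the data do not fit the 9:3:3:1 ratio.

10.780; not consistent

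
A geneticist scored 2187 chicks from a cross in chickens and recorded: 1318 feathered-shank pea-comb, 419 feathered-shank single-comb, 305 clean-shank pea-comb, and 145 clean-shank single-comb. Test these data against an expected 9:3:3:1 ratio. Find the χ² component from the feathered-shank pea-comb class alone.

Under the 9:3:3:1 hypothesis (Σ ratio = 16, N = 2187):
  feathered-shank pea-comb: 2187 × 9/16 = 1230.1875
  feathered-shank single-comb: 2187 × 3/16 = 410.0625
  clean-shank pea-comb: 2187 × 3/16 = 410.0625
  clean-shank single-comb: 2187 × 1/16 = 136.6875
Contribution of feathered-shank pea-comb: (1318 − 1230.1875)² / 1230.1875 = 6.2682

6.268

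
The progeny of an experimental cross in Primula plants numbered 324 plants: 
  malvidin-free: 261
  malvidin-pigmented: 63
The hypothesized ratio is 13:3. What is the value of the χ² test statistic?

0.103

The 13:3 ratio has 16 parts, so with N = 324 the expected counts are:
  malvidin-free: 324 × 13/16 = 263.25
  malvidin-pigmented: 324 × 3/16 = 60.75
χ² = Σ (O − E)² / E
  malvidin-free: (261 − 263.25)² / 263.25 = 0.0192
  malvidin-pigmented: (63 − 60.75)² / 60.75 = 0.0833
χ² = 0.0192 + 0.0833 = 0.1025 ≈ 0.103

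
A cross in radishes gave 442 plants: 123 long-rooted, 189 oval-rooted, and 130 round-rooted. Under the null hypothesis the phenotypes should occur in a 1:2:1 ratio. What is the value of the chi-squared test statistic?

Expected counts for N = 442 under a 1:2:1 ratio (total parts = 4):
  long-rooted: 442 × 1/4 = 110.5
  oval-rooted: 442 × 2/4 = 221
  round-rooted: 442 × 1/4 = 110.5
χ² = Σ (O − E)² / E
  long-rooted: (123 − 110.5)² / 110.5 = 1.4140
  oval-rooted: (189 − 221)² / 221 = 4.6335
  round-rooted: (130 − 110.5)² / 110.5 = 3.4412
χ² = 1.4140 + 4.6335 + 3.4412 = 9.4887 ≈ 9.489

9.489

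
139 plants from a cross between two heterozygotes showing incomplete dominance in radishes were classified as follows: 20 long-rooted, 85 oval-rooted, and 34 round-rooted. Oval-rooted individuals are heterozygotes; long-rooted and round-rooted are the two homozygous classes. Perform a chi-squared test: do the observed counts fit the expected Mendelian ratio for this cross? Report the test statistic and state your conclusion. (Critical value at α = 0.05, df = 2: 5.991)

With incomplete dominance, a heterozygote × heterozygote cross gives a 1:2:1 phenotypic ratio.
Under the 1:2:1 hypothesis (Σ ratio = 4, N = 139):
  long-rooted: 139 × 1/4 = 34.75
  oval-rooted: 139 × 2/4 = 69.5
  round-rooted: 139 × 1/4 = 34.75
χ² = Σ (O − E)² / E
  long-rooted: (20 − 34.75)² / 34.75 = 6.2608
  oval-rooted: (85 − 69.5)² / 69.5 = 3.4568
  round-rooted: (34 − 34.75)² / 34.75 = 0.0162
χ² = 6.2608 + 3.4568 + 0.0162 = 9.7338 ≈ 9.734
Degrees of freedom = 3 − 1 = 2; critical value at α = 0.05 is 5.991.
Since 9.734 > 5.991, we reject the null hypothesis — the data do not fit the 1:2:1 ratio.

9.734; not consistent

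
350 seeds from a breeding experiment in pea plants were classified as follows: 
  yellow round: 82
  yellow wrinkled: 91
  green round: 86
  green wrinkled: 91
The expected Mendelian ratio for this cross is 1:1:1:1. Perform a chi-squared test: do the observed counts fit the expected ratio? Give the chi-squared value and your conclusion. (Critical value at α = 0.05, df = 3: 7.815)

0.651; consistent

The 1:1:1:1 ratio has 4 parts, so with N = 350 the expected counts are:
  yellow round: 350 × 1/4 = 87.5
  yellow wrinkled: 350 × 1/4 = 87.5
  green round: 350 × 1/4 = 87.5
  green wrinkled: 350 × 1/4 = 87.5
χ² = Σ (O − E)² / E
  yellow round: (82 − 87.5)² / 87.5 = 0.3457
  yellow wrinkled: (91 − 87.5)² / 87.5 = 0.1400
  green round: (86 − 87.5)² / 87.5 = 0.0257
  green wrinkled: (91 − 87.5)² / 87.5 = 0.1400
χ² = 0.3457 + 0.1400 + 0.0257 + 0.1400 = 0.6514 ≈ 0.651
Degrees of freedom = 4 − 1 = 3; critical value at α = 0.05 is 7.815.
Since 0.651 < 7.815, we fail to reject the null hypothesis — the data are consistent with the 1:1:1:1 ratio.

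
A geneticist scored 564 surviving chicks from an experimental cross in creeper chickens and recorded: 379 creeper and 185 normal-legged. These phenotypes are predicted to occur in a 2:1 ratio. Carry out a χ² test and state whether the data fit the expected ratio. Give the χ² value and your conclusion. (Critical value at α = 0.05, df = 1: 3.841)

0.072; consistent

Expected counts for N = 564 under a 2:1 ratio (total parts = 3):
  creeper: 564 × 2/3 = 376
  normal-legged: 564 × 1/3 = 188
χ² = Σ (O − E)² / E
  creeper: (379 − 376)² / 376 = 0.0239
  normal-legged: (185 − 188)² / 188 = 0.0479
χ² = 0.0239 + 0.0479 = 0.0718 ≈ 0.072
Degrees of freedom = 2 − 1 = 1; critical value at α = 0.05 is 3.841.
Since 0.072 < 3.841, we fail to reject the null hypothesis — the data are consistent with the 2:1 ratio.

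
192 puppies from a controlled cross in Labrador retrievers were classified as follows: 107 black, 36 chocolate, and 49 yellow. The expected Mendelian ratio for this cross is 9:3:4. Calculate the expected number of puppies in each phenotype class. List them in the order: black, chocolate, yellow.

108, 36, 48

Under the 9:3:4 hypothesis (Σ ratio = 16, N = 192):
  black: 192 × 9/16 = 108
  chocolate: 192 × 3/16 = 36
  yellow: 192 × 4/16 = 48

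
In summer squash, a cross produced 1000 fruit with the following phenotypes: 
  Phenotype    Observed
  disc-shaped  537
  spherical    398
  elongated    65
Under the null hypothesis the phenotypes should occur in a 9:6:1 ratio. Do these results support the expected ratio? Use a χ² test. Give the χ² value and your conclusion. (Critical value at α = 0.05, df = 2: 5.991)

2.667; consistent

Total ratio parts = 16. Expected numbers out of 1000:
  disc-shaped: 1000 × 9/16 = 562.5
  spherical: 1000 × 6/16 = 375
  elongated: 1000 × 1/16 = 62.5
χ² = Σ (O − E)² / E
  disc-shaped: (537 − 562.5)² / 562.5 = 1.1560
  spherical: (398 − 375)² / 375 = 1.4107
  elongated: (65 − 62.5)² / 62.5 = 0.1000
χ² = 1.1560 + 1.4107 + 0.1000 = 2.6667 ≈ 2.667
Degrees of freedom = 3 − 1 = 2; critical value at α = 0.05 is 5.991.
Since 2.667 < 5.991, we fail to reject the null hypothesis — the data are consistent with the 9:6:1 ratio.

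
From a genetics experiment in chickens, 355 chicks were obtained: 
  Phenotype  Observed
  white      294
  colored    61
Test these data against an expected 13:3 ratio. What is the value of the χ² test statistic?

The 13:3 ratio has 16 parts, so with N = 355 the expected counts are:
  white: 355 × 13/16 = 288.4375
  colored: 355 × 3/16 = 66.5625
χ² = Σ (O − E)² / E
  white: (294 − 288.4375)² / 288.4375 = 0.1073
  colored: (61 − 66.5625)² / 66.5625 = 0.4648
χ² = 0.1073 + 0.4648 = 0.5721 ≈ 0.572

0.572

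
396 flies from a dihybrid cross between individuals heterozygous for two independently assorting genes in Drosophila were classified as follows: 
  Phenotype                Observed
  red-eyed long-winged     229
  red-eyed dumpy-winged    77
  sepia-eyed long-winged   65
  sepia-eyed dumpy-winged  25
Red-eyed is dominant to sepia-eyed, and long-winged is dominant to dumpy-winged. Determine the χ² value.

1.432

A dihybrid F₂ with independent assortment and complete dominance at both loci gives a 9:3:3:1 phenotypic ratio.
Expected counts for N = 396 under a 9:3:3:1 ratio (total parts = 16):
  red-eyed long-winged: 396 × 9/16 = 222.75
  red-eyed dumpy-winged: 396 × 3/16 = 74.25
  sepia-eyed long-winged: 396 × 3/16 = 74.25
  sepia-eyed dumpy-winged: 396 × 1/16 = 24.75
χ² = Σ (O − E)² / E
  red-eyed long-winged: (229 − 222.75)² / 222.75 = 0.1754
  red-eyed dumpy-winged: (77 − 74.25)² / 74.25 = 0.1019
  sepia-eyed long-winged: (65 − 74.25)² / 74.25 = 1.1524
  sepia-eyed dumpy-winged: (25 − 24.75)² / 24.75 = 0.0025
χ² = 0.1754 + 0.1019 + 1.1524 + 0.0025 = 1.4322 ≈ 1.432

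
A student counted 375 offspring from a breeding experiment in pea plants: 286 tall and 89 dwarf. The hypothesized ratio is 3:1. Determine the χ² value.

Total ratio parts = 4. Expected numbers out of 375:
  tall: 375 × 3/4 = 281.25
  dwarf: 375 × 1/4 = 93.75
χ² = Σ (O − E)² / E
  tall: (286 − 281.25)² / 281.25 = 0.0802
  dwarf: (89 − 93.75)² / 93.75 = 0.2407
χ² = 0.0802 + 0.2407 = 0.3209 ≈ 0.321

0.321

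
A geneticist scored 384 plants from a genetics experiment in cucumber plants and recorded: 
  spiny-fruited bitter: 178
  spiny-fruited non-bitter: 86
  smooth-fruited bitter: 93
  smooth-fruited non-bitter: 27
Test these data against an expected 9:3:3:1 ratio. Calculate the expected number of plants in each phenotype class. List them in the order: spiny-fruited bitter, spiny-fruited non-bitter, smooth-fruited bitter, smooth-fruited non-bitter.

216, 72, 72, 24

Total ratio parts = 16. Expected numbers out of 384:
  spiny-fruited bitter: 384 × 9/16 = 216
  spiny-fruited non-bitter: 384 × 3/16 = 72
  smooth-fruited bitter: 384 × 3/16 = 72
  smooth-fruited non-bitter: 384 × 1/16 = 24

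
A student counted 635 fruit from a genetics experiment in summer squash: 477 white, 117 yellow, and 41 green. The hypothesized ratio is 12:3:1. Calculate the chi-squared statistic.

0.080

Total ratio parts = 16. Expected numbers out of 635:
  white: 635 × 12/16 = 476.25
  yellow: 635 × 3/16 = 119.0625
  green: 635 × 1/16 = 39.6875
χ² = Σ (O − E)² / E
  white: (477 − 476.25)² / 476.25 = 0.0012
  yellow: (117 − 119.0625)² / 119.0625 = 0.0357
  green: (41 − 39.6875)² / 39.6875 = 0.0434
χ² = 0.0012 + 0.0357 + 0.0434 = 0.0803 ≈ 0.080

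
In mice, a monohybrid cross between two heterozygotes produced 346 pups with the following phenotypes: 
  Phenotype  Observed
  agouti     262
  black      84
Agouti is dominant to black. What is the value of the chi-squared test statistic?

0.096

For a monohybrid cross between heterozygotes with complete dominance, the expected phenotypic ratio is 3:1.
Expected counts for N = 346 under a 3:1 ratio (total parts = 4):
  agouti: 346 × 3/4 = 259.5
  black: 346 × 1/4 = 86.5
χ² = Σ (O − E)² / E
  agouti: (262 − 259.5)² / 259.5 = 0.0241
  black: (84 − 86.5)² / 86.5 = 0.0723
χ² = 0.0241 + 0.0723 = 0.0964 ≈ 0.096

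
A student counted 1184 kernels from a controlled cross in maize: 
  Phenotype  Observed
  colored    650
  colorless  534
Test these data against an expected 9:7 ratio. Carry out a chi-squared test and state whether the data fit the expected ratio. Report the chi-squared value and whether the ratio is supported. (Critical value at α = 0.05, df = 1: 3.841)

Total ratio parts = 16. Expected numbers out of 1184:
  colored: 1184 × 9/16 = 666
  colorless: 1184 × 7/16 = 518
χ² = Σ (O − E)² / E
  colored: (650 − 666)² / 666 = 0.3844
  colorless: (534 − 518)² / 518 = 0.4942
χ² = 0.3844 + 0.4942 = 0.8786 ≈ 0.879
Degrees of freedom = 2 − 1 = 1; critical value at α = 0.05 is 3.841.
Since 0.879 < 3.841, we fail to reject the null hypothesis — the data are consistent with the 9:7 ratio.

0.879; consistent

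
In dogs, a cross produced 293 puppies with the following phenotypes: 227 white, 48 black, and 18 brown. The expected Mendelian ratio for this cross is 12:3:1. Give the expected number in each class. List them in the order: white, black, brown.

The 12:3:1 ratio has 16 parts, so with N = 293 the expected counts are:
  white: 293 × 12/16 = 219.75
  black: 293 × 3/16 = 54.9375
  brown: 293 × 1/16 = 18.3125

219.75, 54.9375, 18.3125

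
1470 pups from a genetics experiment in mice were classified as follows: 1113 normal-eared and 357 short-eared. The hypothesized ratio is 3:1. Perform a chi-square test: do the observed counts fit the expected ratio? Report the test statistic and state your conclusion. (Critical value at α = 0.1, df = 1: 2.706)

0.400; consistent

Total ratio parts = 4. Expected numbers out of 1470:
  normal-eared: 1470 × 3/4 = 1102.5
  short-eared: 1470 × 1/4 = 367.5
χ² = Σ (O − E)² / E
  normal-eared: (1113 − 1102.5)² / 1102.5 = 0.1000
  short-eared: (357 − 367.5)² / 367.5 = 0.3000
χ² = 0.1000 + 0.3000 = 0.400
Degrees of freedom = 2 − 1 = 1; critical value at α = 0.1 is 2.706.
Since 0.400 < 2.706, we fail to reject the null hypothesis — the data are consistent with the 3:1 ratio.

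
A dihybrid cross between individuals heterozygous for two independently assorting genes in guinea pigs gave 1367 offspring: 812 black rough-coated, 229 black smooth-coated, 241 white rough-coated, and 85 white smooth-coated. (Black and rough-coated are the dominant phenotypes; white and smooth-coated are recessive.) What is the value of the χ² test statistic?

A dihybrid F₂ with independent assortment and complete dominance at both loci gives a 9:3:3:1 phenotypic ratio.
Total ratio parts = 16. Expected numbers out of 1367:
  black rough-coated: 1367 × 9/16 = 768.9375
  black smooth-coated: 1367 × 3/16 = 256.3125
  white rough-coated: 1367 × 3/16 = 256.3125
  white smooth-coated: 1367 × 1/16 = 85.4375
χ² = Σ (O − E)² / E
  black rough-coated: (812 − 768.9375)² / 768.9375 = 2.4116
  black smooth-coated: (229 − 256.3125)² / 256.3125 = 2.9104
  white rough-coated: (241 − 256.3125)² / 256.3125 = 0.9148
  white smooth-coated: (85 − 85.4375)² / 85.4375 = 0.0022
χ² = 2.4116 + 2.9104 + 0.9148 + 0.0022 = 6.239

6.239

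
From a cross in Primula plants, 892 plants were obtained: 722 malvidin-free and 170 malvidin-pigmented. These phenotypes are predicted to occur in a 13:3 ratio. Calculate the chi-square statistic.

0.056

The 13:3 ratio has 16 parts, so with N = 892 the expected counts are:
  malvidin-free: 892 × 13/16 = 724.75
  malvidin-pigmented: 892 × 3/16 = 167.25
χ² = Σ (O − E)² / E
  malvidin-free: (722 − 724.75)² / 724.75 = 0.0104
  malvidin-pigmented: (170 − 167.25)² / 167.25 = 0.0452
χ² = 0.0104 + 0.0452 = 0.0556 ≈ 0.056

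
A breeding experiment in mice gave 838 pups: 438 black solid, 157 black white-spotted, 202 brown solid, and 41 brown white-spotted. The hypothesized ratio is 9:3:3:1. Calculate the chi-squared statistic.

17.650

The 9:3:3:1 ratio has 16 parts, so with N = 838 the expected counts are:
  black solid: 838 × 9/16 = 471.375
  black white-spotted: 838 × 3/16 = 157.125
  brown solid: 838 × 3/16 = 157.125
  brown white-spotted: 838 × 1/16 = 52.375
χ² = Σ (O − E)² / E
  black solid: (438 − 471.375)² / 471.375 = 2.3631
  black white-spotted: (157 − 157.125)² / 157.125 = 0.0001
  brown solid: (202 − 157.125)² / 157.125 = 12.8163
  brown white-spotted: (41 − 52.375)² / 52.375 = 2.4705
χ² = 2.3631 + 0.0001 + 12.8163 + 2.4705 = 17.650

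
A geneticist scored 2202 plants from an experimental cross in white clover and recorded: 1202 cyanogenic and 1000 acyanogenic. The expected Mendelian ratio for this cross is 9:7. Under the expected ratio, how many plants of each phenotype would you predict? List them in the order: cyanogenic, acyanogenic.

Under the 9:7 hypothesis (Σ ratio = 16, N = 2202):
  cyanogenic: 2202 × 9/16 = 1238.625
  acyanogenic: 2202 × 7/16 = 963.375

1238.625, 963.375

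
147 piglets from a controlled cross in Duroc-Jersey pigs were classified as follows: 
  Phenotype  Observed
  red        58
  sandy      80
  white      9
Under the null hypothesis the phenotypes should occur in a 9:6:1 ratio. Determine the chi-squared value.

18.599

The 9:6:1 ratio has 16 parts, so with N = 147 the expected counts are:
  red: 147 × 9/16 = 82.6875
  sandy: 147 × 6/16 = 55.125
  white: 147 × 1/16 = 9.1875
χ² = Σ (O − E)² / E
  red: (58 − 82.6875)² / 82.6875 = 7.3708
  sandy: (80 − 55.125)² / 55.125 = 11.2248
  white: (9 − 9.1875)² / 9.1875 = 0.0038
χ² = 7.3708 + 11.2248 + 0.0038 = 18.5994 ≈ 18.599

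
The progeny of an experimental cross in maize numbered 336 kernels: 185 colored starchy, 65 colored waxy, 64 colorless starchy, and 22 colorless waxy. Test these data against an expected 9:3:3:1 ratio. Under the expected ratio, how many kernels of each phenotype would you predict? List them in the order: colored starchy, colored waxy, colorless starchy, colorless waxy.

189, 63, 63, 21

Expected counts for N = 336 under a 9:3:3:1 ratio (total parts = 16):
  colored starchy: 336 × 9/16 = 189
  colored waxy: 336 × 3/16 = 63
  colorless starchy: 336 × 3/16 = 63
  colorless waxy: 336 × 1/16 = 21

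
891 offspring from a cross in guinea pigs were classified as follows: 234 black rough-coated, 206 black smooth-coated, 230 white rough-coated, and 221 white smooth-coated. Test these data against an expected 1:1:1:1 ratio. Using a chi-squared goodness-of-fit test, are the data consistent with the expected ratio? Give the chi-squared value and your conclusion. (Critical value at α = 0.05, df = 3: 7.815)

2.077; consistent

Expected counts for N = 891 under a 1:1:1:1 ratio (total parts = 4):
  black rough-coated: 891 × 1/4 = 222.75
  black smooth-coated: 891 × 1/4 = 222.75
  white rough-coated: 891 × 1/4 = 222.75
  white smooth-coated: 891 × 1/4 = 222.75
χ² = Σ (O − E)² / E
  black rough-coated: (234 − 222.75)² / 222.75 = 0.5682
  black smooth-coated: (206 − 222.75)² / 222.75 = 1.2595
  white rough-coated: (230 − 222.75)² / 222.75 = 0.2360
  white smooth-coated: (221 − 222.75)² / 222.75 = 0.0137
χ² = 0.5682 + 1.2595 + 0.2360 + 0.0137 = 2.0774 ≈ 2.077
Degrees of freedom = 4 − 1 = 3; critical value at α = 0.05 is 7.815.
Since 2.077 < 7.815, we fail to reject the null hypothesis — the data are consistent with the 1:1:1:1 ratio.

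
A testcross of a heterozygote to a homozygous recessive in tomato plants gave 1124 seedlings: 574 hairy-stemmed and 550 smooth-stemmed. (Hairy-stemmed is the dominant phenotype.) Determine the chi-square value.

0.512

A testcross of a heterozygote (Aa × aa) gives a 1:1 phenotypic ratio.
Expected counts for N = 1124 under a 1:1 ratio (total parts = 2):
  hairy-stemmed: 1124 × 1/2 = 562
  smooth-stemmed: 1124 × 1/2 = 562
χ² = Σ (O − E)² / E
  hairy-stemmed: (574 − 562)² / 562 = 0.2562
  smooth-stemmed: (550 − 562)² / 562 = 0.2562
χ² = 0.2562 + 0.2562 = 0.5124 ≈ 0.512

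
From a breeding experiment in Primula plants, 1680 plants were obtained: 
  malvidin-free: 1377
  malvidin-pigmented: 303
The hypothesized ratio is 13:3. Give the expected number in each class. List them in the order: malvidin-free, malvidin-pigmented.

Total ratio parts = 16. Expected numbers out of 1680:
  malvidin-free: 1680 × 13/16 = 1365
  malvidin-pigmented: 1680 × 3/16 = 315

1365, 315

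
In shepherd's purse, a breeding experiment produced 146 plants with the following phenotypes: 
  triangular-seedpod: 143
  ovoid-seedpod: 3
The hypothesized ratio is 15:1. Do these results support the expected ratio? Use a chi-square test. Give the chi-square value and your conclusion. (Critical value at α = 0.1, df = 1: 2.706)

4.385; not consistent

Under the 15:1 hypothesis (Σ ratio = 16, N = 146):
  triangular-seedpod: 146 × 15/16 = 136.875
  ovoid-seedpod: 146 × 1/16 = 9.125
χ² = Σ (O − E)² / E
  triangular-seedpod: (143 − 136.875)² / 136.875 = 0.2741
  ovoid-seedpod: (3 − 9.125)² / 9.125 = 4.1113
χ² = 0.2741 + 4.1113 = 4.3854 ≈ 4.385
Degrees of freedom = 2 − 1 = 1; critical value at α = 0.1 is 2.706.
Since 4.385 > 2.706, we reject the null hypothesis — the data do not fit the 15:1 ratio.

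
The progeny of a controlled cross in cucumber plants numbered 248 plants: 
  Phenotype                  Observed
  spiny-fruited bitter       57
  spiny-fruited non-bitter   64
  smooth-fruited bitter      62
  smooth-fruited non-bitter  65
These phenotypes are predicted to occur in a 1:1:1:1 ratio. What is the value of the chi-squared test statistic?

The 1:1:1:1 ratio has 4 parts, so with N = 248 the expected counts are:
  spiny-fruited bitter: 248 × 1/4 = 62
  spiny-fruited non-bitter: 248 × 1/4 = 62
  smooth-fruited bitter: 248 × 1/4 = 62
  smooth-fruited non-bitter: 248 × 1/4 = 62
χ² = Σ (O − E)² / E
  spiny-fruited bitter: (57 − 62)² / 62 = 0.4032
  spiny-fruited non-bitter: (64 − 62)² / 62 = 0.0645
  smooth-fruited bitter: (62 − 62)² / 62 = 0.0000
  smooth-fruited non-bitter: (65 − 62)² / 62 = 0.1452
χ² = 0.4032 + 0.0645 + 0.0000 + 0.1452 = 0.6129 ≈ 0.613

0.613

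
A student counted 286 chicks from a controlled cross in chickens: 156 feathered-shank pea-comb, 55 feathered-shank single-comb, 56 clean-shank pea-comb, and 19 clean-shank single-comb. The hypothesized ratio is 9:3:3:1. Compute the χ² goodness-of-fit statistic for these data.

Under the 9:3:3:1 hypothesis (Σ ratio = 16, N = 286):
  feathered-shank pea-comb: 286 × 9/16 = 160.875
  feathered-shank single-comb: 286 × 3/16 = 53.625
  clean-shank pea-comb: 286 × 3/16 = 53.625
  clean-shank single-comb: 286 × 1/16 = 17.875
χ² = Σ (O − E)² / E
  feathered-shank pea-comb: (156 − 160.875)² / 160.875 = 0.1477
  feathered-shank single-comb: (55 − 53.625)² / 53.625 = 0.0353
  clean-shank pea-comb: (56 − 53.625)² / 53.625 = 0.1052
  clean-shank single-comb: (19 − 17.875)² / 17.875 = 0.0708
χ² = 0.1477 + 0.0353 + 0.1052 + 0.0708 = 0.359

0.359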